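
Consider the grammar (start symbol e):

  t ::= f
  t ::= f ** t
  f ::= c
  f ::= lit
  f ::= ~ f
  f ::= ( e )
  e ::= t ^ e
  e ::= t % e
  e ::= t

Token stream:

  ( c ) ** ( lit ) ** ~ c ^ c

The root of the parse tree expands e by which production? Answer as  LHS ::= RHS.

[e [t [f ( [e [t [f c]]] )] ** [t [f ( [e [t [f lit]]] )] ** [t [f ~ [f c]]]]] ^ [e [t [f c]]]]

e ::= t ^ e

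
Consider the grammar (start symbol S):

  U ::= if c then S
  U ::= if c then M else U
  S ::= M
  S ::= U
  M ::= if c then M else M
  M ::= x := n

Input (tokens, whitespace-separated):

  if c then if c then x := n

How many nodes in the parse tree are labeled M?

[S [U if c then [S [U if c then [S [M x := n]]]]]]

1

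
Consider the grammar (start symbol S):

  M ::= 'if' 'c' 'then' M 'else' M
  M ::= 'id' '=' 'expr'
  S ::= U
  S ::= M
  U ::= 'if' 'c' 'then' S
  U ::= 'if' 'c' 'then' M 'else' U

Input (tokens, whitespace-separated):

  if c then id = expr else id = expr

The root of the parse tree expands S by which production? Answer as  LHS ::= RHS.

[S [M if c then [M id = expr] else [M id = expr]]]

S ::= M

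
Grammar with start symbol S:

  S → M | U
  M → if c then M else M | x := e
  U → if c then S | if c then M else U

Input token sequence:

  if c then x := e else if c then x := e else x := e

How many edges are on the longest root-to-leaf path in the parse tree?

[S [M if c then [M x := e] else [M if c then [M x := e] else [M x := e]]]]

4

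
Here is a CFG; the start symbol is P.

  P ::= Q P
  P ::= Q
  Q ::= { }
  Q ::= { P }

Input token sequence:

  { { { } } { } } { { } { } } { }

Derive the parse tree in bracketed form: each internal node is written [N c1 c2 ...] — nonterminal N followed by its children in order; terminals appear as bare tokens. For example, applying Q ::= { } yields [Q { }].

[P [Q { [P [Q { [P [Q { }]] }] [P [Q { }]]] }] [P [Q { [P [Q { }] [P [Q { }]]] }] [P [Q { }]]]]

P
Q P
{ P } P
{ Q P } P
{ { P } P } P
{ { Q } P } P
{ { { } } P } P
{ { { } } Q } P
{ { { } } { } } P
{ { { } } { } } Q P
{ { { } } { } } { P } P
{ { { } } { } } { Q P } P
{ { { } } { } } { { } P } P
{ { { } } { } } { { } Q } P
{ { { } } { } } { { } { } } P
{ { { } } { } } { { } { } } Q
{ { { } } { } } { { } { } } { }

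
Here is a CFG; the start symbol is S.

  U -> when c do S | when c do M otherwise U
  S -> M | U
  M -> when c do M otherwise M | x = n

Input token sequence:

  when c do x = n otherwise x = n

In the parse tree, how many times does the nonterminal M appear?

[S [M when c do [M x = n] otherwise [M x = n]]]

3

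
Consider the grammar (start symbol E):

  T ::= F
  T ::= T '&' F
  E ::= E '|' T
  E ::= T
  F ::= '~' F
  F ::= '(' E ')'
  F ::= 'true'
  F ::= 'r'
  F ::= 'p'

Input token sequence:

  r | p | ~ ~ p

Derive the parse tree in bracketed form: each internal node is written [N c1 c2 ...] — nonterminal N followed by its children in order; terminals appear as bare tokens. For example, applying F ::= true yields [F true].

[E [E [E [T [F r]]] | [T [F p]]] | [T [F ~ [F ~ [F p]]]]]

E
E | T
E | T | T
T | T | T
F | T | T
r | T | T
r | F | T
r | p | T
r | p | F
r | p | ~ F
r | p | ~ ~ F
r | p | ~ ~ p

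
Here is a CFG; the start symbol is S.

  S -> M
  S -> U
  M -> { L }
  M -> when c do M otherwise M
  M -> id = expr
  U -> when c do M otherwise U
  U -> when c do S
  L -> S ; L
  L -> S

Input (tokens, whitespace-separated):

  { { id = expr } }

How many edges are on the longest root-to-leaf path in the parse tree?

8

[S [M { [L [S [M { [L [S [M id = expr]]] }]]] }]]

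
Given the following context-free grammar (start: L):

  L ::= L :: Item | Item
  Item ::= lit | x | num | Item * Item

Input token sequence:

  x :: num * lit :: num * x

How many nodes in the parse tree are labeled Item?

7

[L [L [L [Item x]] :: [Item [Item num] * [Item lit]]] :: [Item [Item num] * [Item x]]]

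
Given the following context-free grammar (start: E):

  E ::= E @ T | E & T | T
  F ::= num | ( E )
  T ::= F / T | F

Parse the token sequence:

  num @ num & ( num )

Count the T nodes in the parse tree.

4

[E [E [E [T [F num]]] @ [T [F num]]] & [T [F ( [E [T [F num]]] )]]]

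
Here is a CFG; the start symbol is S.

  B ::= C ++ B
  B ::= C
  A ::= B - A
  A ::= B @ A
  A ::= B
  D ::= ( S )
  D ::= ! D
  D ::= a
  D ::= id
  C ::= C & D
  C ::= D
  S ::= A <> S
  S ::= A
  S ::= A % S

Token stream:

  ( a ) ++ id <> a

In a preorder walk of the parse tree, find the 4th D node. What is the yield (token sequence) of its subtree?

[S [A [B [C [D ( [S [A [B [C [D a]]]]] )]] ++ [B [C [D id]]]]] <> [S [A [B [C [D a]]]]]]

a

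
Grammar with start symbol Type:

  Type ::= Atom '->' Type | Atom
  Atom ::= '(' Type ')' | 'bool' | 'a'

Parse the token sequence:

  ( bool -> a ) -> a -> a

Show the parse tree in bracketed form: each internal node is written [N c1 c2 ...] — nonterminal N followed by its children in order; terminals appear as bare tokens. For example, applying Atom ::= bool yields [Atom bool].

[Type [Atom ( [Type [Atom bool] -> [Type [Atom a]]] )] -> [Type [Atom a] -> [Type [Atom a]]]]

Type
Atom -> Type
( Type ) -> Type
( Atom -> Type ) -> Type
( bool -> Type ) -> Type
( bool -> Atom ) -> Type
( bool -> a ) -> Type
( bool -> a ) -> Atom -> Type
( bool -> a ) -> a -> Type
( bool -> a ) -> a -> Atom
( bool -> a ) -> a -> a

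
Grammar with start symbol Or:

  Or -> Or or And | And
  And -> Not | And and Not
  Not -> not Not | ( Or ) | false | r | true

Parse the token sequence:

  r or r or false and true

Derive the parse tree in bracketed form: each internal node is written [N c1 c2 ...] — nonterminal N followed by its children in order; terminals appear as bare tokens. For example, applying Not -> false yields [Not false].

Or
Or or And
Or or And or And
And or And or And
Not or And or And
r or And or And
r or Not or And
r or r or And
r or r or And and Not
r or r or Not and Not
r or r or false and Not
r or r or false and true

[Or [Or [Or [And [Not r]]] or [And [Not r]]] or [And [And [Not false]] and [Not true]]]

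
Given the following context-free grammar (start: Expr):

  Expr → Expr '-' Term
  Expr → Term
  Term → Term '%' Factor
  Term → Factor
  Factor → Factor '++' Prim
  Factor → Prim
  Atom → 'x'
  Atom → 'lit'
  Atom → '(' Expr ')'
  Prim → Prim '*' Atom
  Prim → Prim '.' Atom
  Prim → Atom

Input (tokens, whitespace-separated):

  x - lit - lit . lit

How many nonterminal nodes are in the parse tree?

17

[Expr [Expr [Expr [Term [Factor [Prim [Atom x]]]]] - [Term [Factor [Prim [Atom lit]]]]] - [Term [Factor [Prim [Prim [Atom lit]] . [Atom lit]]]]]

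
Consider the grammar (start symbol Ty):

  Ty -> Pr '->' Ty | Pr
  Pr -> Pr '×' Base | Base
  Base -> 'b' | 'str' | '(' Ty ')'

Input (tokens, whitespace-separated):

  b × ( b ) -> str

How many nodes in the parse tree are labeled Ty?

3

[Ty [Pr [Pr [Base b]] × [Base ( [Ty [Pr [Base b]]] )]] -> [Ty [Pr [Base str]]]]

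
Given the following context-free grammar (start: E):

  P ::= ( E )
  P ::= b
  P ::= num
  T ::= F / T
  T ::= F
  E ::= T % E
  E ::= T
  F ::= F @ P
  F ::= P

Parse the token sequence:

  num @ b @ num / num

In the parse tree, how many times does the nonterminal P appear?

[E [T [F [F [F [P num]] @ [P b]] @ [P num]] / [T [F [P num]]]]]

4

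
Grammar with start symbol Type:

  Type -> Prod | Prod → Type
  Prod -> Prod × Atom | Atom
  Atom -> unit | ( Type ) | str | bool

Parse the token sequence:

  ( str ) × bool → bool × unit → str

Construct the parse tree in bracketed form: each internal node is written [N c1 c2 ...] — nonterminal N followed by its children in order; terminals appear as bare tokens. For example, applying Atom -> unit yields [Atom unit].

[Type [Prod [Prod [Atom ( [Type [Prod [Atom str]]] )]] × [Atom bool]] → [Type [Prod [Prod [Atom bool]] × [Atom unit]] → [Type [Prod [Atom str]]]]]

Type
Prod → Type
Prod × Atom → Type
Atom × Atom → Type
( Type ) × Atom → Type
( Prod ) × Atom → Type
( Atom ) × Atom → Type
( str ) × Atom → Type
( str ) × bool → Type
( str ) × bool → Prod → Type
( str ) × bool → Prod × Atom → Type
( str ) × bool → Atom × Atom → Type
( str ) × bool → bool × Atom → Type
( str ) × bool → bool × unit → Type
( str ) × bool → bool × unit → Prod
( str ) × bool → bool × unit → Atom
( str ) × bool → bool × unit → str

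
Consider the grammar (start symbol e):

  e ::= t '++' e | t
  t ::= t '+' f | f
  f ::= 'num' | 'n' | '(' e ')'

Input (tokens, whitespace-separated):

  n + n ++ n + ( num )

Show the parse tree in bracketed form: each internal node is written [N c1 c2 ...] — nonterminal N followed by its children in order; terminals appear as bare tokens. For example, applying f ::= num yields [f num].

e
t ++ e
t + f ++ e
f + f ++ e
n + f ++ e
n + n ++ e
n + n ++ t
n + n ++ t + f
n + n ++ f + f
n + n ++ n + f
n + n ++ n + ( e )
n + n ++ n + ( t )
n + n ++ n + ( f )
n + n ++ n + ( num )

[e [t [t [f n]] + [f n]] ++ [e [t [t [f n]] + [f ( [e [t [f num]]] )]]]]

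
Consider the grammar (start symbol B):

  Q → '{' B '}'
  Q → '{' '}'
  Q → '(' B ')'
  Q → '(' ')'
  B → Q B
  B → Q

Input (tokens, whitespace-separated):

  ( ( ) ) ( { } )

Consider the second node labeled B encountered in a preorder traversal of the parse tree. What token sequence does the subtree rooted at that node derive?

[B [Q ( [B [Q ( )]] )] [B [Q ( [B [Q { }]] )]]]

( )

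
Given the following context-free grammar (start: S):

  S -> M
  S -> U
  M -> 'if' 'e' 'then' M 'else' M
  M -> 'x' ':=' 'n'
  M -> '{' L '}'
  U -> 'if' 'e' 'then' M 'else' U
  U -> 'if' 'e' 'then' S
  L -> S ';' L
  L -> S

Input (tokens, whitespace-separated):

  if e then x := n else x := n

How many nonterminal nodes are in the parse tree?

4

[S [M if e then [M x := n] else [M x := n]]]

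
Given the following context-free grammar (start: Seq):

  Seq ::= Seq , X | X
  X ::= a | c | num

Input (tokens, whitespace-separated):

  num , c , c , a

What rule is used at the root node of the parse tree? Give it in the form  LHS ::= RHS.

[Seq [Seq [Seq [Seq [X num]] , [X c]] , [X c]] , [X a]]

Seq ::= Seq , X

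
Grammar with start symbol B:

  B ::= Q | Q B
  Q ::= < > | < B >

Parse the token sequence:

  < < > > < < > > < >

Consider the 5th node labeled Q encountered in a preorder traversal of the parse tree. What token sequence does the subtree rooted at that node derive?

< >

[B [Q < [B [Q < >]] >] [B [Q < [B [Q < >]] >] [B [Q < >]]]]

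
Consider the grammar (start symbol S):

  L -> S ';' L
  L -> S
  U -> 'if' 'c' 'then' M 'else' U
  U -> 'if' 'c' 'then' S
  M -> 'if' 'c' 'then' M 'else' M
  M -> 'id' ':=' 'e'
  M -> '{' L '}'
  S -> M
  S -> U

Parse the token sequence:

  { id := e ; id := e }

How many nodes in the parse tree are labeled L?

[S [M { [L [S [M id := e]] ; [L [S [M id := e]]]] }]]

2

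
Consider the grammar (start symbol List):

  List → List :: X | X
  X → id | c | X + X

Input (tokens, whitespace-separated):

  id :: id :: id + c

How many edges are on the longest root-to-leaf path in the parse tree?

4

[List [List [List [X id]] :: [X id]] :: [X [X id] + [X c]]]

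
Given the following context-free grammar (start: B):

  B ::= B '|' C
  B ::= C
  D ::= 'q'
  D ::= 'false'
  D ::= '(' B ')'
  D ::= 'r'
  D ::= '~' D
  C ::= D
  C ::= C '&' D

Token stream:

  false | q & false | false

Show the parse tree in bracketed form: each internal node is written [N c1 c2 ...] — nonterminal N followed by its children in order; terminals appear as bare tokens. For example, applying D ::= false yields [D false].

[B [B [B [C [D false]]] | [C [C [D q]] & [D false]]] | [C [D false]]]

B
B | C
B | C | C
C | C | C
D | C | C
false | C | C
false | C & D | C
false | D & D | C
false | q & D | C
false | q & false | C
false | q & false | D
false | q & false | false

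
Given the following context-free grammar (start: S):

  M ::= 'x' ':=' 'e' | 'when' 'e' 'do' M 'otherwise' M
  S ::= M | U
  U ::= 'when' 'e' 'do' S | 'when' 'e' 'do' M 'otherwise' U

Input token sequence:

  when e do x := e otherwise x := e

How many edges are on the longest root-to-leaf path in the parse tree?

3

[S [M when e do [M x := e] otherwise [M x := e]]]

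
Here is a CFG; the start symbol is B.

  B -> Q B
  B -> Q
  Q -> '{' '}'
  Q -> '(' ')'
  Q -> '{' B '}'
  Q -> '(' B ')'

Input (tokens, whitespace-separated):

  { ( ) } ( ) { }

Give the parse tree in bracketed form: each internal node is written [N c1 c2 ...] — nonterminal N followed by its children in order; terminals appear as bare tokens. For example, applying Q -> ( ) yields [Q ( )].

[B [Q { [B [Q ( )]] }] [B [Q ( )] [B [Q { }]]]]

B
Q B
{ B } B
{ Q } B
{ ( ) } B
{ ( ) } Q B
{ ( ) } ( ) B
{ ( ) } ( ) Q
{ ( ) } ( ) { }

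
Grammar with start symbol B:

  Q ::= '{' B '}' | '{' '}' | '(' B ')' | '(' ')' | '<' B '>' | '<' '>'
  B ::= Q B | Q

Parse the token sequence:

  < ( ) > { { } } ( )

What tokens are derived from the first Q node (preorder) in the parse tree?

< ( ) >

[B [Q < [B [Q ( )]] >] [B [Q { [B [Q { }]] }] [B [Q ( )]]]]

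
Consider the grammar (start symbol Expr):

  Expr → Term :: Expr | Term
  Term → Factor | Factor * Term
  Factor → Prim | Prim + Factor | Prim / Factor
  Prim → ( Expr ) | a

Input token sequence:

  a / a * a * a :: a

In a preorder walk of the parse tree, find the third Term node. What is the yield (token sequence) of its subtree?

a

[Expr [Term [Factor [Prim a] / [Factor [Prim a]]] * [Term [Factor [Prim a]] * [Term [Factor [Prim a]]]]] :: [Expr [Term [Factor [Prim a]]]]]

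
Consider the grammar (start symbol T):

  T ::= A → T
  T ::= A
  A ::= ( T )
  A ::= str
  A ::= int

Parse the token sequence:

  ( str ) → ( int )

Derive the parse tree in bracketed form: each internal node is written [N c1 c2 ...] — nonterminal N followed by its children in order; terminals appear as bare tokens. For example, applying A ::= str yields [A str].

T
A → T
( T ) → T
( A ) → T
( str ) → T
( str ) → A
( str ) → ( T )
( str ) → ( A )
( str ) → ( int )

[T [A ( [T [A str]] )] → [T [A ( [T [A int]] )]]]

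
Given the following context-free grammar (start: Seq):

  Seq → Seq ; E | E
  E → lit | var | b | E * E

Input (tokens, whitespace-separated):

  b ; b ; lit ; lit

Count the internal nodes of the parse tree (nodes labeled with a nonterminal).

[Seq [Seq [Seq [Seq [E b]] ; [E b]] ; [E lit]] ; [E lit]]

8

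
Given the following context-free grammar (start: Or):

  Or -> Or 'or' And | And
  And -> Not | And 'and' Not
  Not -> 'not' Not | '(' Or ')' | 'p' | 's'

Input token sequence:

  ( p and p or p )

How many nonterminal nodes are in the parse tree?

11

[Or [And [Not ( [Or [Or [And [And [Not p]] and [Not p]]] or [And [Not p]]] )]]]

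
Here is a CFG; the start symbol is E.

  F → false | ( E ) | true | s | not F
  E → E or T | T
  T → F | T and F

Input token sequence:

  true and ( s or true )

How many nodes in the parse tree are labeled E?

3

[E [T [T [F true]] and [F ( [E [E [T [F s]]] or [T [F true]]] )]]]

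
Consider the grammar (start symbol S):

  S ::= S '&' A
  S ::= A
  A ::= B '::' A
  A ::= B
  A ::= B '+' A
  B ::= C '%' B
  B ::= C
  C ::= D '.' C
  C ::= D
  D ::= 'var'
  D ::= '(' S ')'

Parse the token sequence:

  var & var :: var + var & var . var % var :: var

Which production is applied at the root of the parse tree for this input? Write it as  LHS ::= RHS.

S ::= S '&' A

[S [S [S [A [B [C [D var]]]]] & [A [B [C [D var]]] :: [A [B [C [D var]]] + [A [B [C [D var]]]]]]] & [A [B [C [D var] . [C [D var]]] % [B [C [D var]]]] :: [A [B [C [D var]]]]]]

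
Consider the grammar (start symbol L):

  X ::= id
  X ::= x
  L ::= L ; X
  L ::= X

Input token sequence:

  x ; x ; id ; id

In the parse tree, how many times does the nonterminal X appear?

4

[L [L [L [L [X x]] ; [X x]] ; [X id]] ; [X id]]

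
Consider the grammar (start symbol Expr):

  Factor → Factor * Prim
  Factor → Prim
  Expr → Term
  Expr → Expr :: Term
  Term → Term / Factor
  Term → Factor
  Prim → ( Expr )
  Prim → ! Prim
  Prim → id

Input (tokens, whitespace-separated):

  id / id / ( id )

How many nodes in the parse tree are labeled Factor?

4

[Expr [Term [Term [Term [Factor [Prim id]]] / [Factor [Prim id]]] / [Factor [Prim ( [Expr [Term [Factor [Prim id]]]] )]]]]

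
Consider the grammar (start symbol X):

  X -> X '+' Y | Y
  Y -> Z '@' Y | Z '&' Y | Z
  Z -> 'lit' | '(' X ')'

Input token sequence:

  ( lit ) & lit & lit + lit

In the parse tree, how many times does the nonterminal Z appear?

[X [X [Y [Z ( [X [Y [Z lit]]] )] & [Y [Z lit] & [Y [Z lit]]]]] + [Y [Z lit]]]

5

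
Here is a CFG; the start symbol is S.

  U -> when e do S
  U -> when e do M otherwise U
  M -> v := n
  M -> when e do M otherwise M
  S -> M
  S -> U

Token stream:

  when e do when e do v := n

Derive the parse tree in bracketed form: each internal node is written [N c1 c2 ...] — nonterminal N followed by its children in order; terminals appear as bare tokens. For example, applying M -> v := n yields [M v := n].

[S [U when e do [S [U when e do [S [M v := n]]]]]]

S
U
when e do S
when e do U
when e do when e do S
when e do when e do M
when e do when e do v := n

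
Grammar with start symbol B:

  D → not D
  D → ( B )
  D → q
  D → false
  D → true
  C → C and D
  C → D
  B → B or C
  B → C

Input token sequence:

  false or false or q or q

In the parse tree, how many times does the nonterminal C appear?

4

[B [B [B [B [C [D false]]] or [C [D false]]] or [C [D q]]] or [C [D q]]]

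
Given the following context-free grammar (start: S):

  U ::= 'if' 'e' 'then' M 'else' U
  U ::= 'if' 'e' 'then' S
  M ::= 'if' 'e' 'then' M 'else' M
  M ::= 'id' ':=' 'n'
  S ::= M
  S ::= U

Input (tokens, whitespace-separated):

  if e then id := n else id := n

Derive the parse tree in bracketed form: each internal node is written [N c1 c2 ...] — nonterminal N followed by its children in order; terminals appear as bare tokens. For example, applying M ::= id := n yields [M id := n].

[S [M if e then [M id := n] else [M id := n]]]

S
M
if e then M else M
if e then id := n else M
if e then id := n else id := n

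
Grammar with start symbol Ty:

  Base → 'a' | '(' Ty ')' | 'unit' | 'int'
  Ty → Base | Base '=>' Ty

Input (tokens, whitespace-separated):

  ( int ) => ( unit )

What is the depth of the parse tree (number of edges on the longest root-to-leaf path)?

5

[Ty [Base ( [Ty [Base int]] )] => [Ty [Base ( [Ty [Base unit]] )]]]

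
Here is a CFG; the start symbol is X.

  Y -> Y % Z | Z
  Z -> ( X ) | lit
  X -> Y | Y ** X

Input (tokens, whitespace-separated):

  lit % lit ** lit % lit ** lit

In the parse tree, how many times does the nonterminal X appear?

[X [Y [Y [Z lit]] % [Z lit]] ** [X [Y [Y [Z lit]] % [Z lit]] ** [X [Y [Z lit]]]]]

3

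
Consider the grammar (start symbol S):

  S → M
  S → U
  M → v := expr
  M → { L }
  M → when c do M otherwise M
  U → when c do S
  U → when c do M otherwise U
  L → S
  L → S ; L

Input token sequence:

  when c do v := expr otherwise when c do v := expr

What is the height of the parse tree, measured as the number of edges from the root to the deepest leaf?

[S [U when c do [M v := expr] otherwise [U when c do [S [M v := expr]]]]]

5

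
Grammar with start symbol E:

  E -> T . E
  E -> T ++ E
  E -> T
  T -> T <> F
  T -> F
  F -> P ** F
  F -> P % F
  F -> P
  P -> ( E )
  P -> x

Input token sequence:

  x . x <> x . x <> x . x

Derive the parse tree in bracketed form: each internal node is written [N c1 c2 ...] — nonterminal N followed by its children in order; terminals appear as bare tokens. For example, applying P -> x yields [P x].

[E [T [F [P x]]] . [E [T [T [F [P x]]] <> [F [P x]]] . [E [T [T [F [P x]]] <> [F [P x]]] . [E [T [F [P x]]]]]]]

E
T . E
F . E
P . E
x . E
x . T . E
x . T <> F . E
x . F <> F . E
x . P <> F . E
x . x <> F . E
x . x <> P . E
x . x <> x . E
x . x <> x . T . E
x . x <> x . T <> F . E
x . x <> x . F <> F . E
x . x <> x . P <> F . E
x . x <> x . x <> F . E
x . x <> x . x <> P . E
x . x <> x . x <> x . E
x . x <> x . x <> x . T
x . x <> x . x <> x . F
x . x <> x . x <> x . P
x . x <> x . x <> x . x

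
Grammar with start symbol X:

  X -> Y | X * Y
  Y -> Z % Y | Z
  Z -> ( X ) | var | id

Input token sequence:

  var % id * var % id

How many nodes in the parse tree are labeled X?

2

[X [X [Y [Z var] % [Y [Z id]]]] * [Y [Z var] % [Y [Z id]]]]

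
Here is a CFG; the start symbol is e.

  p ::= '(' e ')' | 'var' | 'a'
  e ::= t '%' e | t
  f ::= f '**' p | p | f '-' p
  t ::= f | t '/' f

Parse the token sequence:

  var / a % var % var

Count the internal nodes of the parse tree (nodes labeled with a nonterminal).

15

[e [t [t [f [p var]]] / [f [p a]]] % [e [t [f [p var]]] % [e [t [f [p var]]]]]]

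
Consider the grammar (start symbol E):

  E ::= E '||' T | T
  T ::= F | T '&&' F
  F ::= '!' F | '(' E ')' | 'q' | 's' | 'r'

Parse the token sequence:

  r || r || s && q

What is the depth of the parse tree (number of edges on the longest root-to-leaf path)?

5

[E [E [E [T [F r]]] || [T [F r]]] || [T [T [F s]] && [F q]]]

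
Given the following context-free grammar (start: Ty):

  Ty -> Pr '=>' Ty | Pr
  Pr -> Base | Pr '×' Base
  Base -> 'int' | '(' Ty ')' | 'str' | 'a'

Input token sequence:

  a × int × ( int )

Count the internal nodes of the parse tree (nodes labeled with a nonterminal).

[Ty [Pr [Pr [Pr [Base a]] × [Base int]] × [Base ( [Ty [Pr [Base int]]] )]]]

10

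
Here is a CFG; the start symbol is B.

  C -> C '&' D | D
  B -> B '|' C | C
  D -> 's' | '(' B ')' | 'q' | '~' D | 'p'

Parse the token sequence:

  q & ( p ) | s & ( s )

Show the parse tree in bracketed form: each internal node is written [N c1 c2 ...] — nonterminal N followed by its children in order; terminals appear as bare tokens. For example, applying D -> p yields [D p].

B
B | C
C | C
C & D | C
D & D | C
q & D | C
q & ( B ) | C
q & ( C ) | C
q & ( D ) | C
q & ( p ) | C
q & ( p ) | C & D
q & ( p ) | D & D
q & ( p ) | s & D
q & ( p ) | s & ( B )
q & ( p ) | s & ( C )
q & ( p ) | s & ( D )
q & ( p ) | s & ( s )

[B [B [C [C [D q]] & [D ( [B [C [D p]]] )]]] | [C [C [D s]] & [D ( [B [C [D s]]] )]]]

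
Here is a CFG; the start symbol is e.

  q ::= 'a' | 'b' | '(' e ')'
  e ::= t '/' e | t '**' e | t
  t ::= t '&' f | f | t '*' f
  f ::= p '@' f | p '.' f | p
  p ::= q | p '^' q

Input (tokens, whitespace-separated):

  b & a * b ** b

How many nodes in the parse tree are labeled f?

[e [t [t [t [f [p [q b]]]] & [f [p [q a]]]] * [f [p [q b]]]] ** [e [t [f [p [q b]]]]]]

4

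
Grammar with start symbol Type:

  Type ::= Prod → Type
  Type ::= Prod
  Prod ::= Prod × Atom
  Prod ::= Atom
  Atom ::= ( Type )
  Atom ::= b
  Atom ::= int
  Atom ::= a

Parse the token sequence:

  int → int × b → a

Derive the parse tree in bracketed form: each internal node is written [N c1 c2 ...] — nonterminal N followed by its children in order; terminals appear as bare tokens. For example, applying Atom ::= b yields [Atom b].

[Type [Prod [Atom int]] → [Type [Prod [Prod [Atom int]] × [Atom b]] → [Type [Prod [Atom a]]]]]

Type
Prod → Type
Atom → Type
int → Type
int → Prod → Type
int → Prod × Atom → Type
int → Atom × Atom → Type
int → int × Atom → Type
int → int × b → Type
int → int × b → Prod
int → int × b → Atom
int → int × b → a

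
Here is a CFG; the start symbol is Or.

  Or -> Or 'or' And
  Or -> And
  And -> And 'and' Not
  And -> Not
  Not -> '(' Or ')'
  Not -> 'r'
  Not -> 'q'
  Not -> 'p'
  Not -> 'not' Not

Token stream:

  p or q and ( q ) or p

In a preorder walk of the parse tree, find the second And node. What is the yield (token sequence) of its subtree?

[Or [Or [Or [And [Not p]]] or [And [And [Not q]] and [Not ( [Or [And [Not q]]] )]]] or [And [Not p]]]

q and ( q )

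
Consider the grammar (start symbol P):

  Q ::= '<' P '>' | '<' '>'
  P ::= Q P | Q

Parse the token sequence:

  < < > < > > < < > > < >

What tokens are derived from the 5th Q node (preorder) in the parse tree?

[P [Q < [P [Q < >] [P [Q < >]]] >] [P [Q < [P [Q < >]] >] [P [Q < >]]]]

< >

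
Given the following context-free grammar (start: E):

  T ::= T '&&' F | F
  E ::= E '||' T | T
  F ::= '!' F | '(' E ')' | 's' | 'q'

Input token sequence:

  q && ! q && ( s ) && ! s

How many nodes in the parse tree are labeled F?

7

[E [T [T [T [T [F q]] && [F ! [F q]]] && [F ( [E [T [F s]]] )]] && [F ! [F s]]]]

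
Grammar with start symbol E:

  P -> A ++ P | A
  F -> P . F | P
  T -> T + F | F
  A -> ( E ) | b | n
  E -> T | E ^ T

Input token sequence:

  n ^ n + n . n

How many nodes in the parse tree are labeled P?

[E [E [T [F [P [A n]]]]] ^ [T [T [F [P [A n]]]] + [F [P [A n]] . [F [P [A n]]]]]]

4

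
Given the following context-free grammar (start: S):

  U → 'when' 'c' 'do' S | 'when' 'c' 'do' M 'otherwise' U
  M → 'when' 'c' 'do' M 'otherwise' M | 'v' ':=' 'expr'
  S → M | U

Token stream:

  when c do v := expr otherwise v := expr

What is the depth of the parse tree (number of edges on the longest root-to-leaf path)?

3

[S [M when c do [M v := expr] otherwise [M v := expr]]]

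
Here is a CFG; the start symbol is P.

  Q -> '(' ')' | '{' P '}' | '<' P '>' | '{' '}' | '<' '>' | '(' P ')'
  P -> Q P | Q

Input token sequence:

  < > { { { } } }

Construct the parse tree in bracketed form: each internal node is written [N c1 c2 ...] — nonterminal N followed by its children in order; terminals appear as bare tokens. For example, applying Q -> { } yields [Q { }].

[P [Q < >] [P [Q { [P [Q { [P [Q { }]] }]] }]]]

P
Q P
< > P
< > Q
< > { P }
< > { Q }
< > { { P } }
< > { { Q } }
< > { { { } } }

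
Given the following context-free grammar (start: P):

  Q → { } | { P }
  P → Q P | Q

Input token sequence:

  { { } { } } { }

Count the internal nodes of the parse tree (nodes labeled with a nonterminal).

8

[P [Q { [P [Q { }] [P [Q { }]]] }] [P [Q { }]]]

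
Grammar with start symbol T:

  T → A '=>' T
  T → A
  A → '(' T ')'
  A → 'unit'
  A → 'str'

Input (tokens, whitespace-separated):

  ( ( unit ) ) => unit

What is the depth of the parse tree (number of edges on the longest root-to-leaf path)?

[T [A ( [T [A ( [T [A unit]] )]] )] => [T [A unit]]]

6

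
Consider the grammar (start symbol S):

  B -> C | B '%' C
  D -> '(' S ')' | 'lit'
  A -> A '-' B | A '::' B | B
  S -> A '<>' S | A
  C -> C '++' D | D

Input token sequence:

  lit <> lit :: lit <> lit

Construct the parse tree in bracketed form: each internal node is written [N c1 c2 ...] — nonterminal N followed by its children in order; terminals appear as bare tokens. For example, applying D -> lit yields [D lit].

S
A <> S
B <> S
C <> S
D <> S
lit <> S
lit <> A <> S
lit <> A :: B <> S
lit <> B :: B <> S
lit <> C :: B <> S
lit <> D :: B <> S
lit <> lit :: B <> S
lit <> lit :: C <> S
lit <> lit :: D <> S
lit <> lit :: lit <> S
lit <> lit :: lit <> A
lit <> lit :: lit <> B
lit <> lit :: lit <> C
lit <> lit :: lit <> D
lit <> lit :: lit <> lit

[S [A [B [C [D lit]]]] <> [S [A [A [B [C [D lit]]]] :: [B [C [D lit]]]] <> [S [A [B [C [D lit]]]]]]]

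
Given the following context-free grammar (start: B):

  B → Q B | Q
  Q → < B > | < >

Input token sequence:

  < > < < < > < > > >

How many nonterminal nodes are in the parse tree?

[B [Q < >] [B [Q < [B [Q < [B [Q < >] [B [Q < >]]] >]] >]]]

10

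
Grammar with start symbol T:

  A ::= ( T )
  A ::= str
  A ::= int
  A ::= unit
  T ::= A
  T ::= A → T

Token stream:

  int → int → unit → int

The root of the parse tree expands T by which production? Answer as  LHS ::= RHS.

[T [A int] → [T [A int] → [T [A unit] → [T [A int]]]]]

T ::= A → T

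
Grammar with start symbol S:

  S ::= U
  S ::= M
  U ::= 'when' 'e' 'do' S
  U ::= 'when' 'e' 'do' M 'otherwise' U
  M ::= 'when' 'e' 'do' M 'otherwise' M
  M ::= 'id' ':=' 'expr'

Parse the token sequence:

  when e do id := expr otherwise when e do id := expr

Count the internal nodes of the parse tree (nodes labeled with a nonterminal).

6

[S [U when e do [M id := expr] otherwise [U when e do [S [M id := expr]]]]]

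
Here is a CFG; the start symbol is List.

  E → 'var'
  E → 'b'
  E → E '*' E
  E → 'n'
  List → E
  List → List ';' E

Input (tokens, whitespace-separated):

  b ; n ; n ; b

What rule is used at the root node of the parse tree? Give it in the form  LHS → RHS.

List → List ';' E

[List [List [List [List [E b]] ; [E n]] ; [E n]] ; [E b]]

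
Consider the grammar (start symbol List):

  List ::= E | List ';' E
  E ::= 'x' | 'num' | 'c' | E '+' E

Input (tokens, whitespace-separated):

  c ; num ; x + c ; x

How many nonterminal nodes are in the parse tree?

[List [List [List [List [E c]] ; [E num]] ; [E [E x] + [E c]]] ; [E x]]

10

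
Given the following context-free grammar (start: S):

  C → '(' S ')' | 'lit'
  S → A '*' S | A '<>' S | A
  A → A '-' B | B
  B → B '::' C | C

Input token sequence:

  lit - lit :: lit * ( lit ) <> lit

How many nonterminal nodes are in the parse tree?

[S [A [A [B [C lit]]] - [B [B [C lit]] :: [C lit]]] * [S [A [B [C ( [S [A [B [C lit]]]] )]]] <> [S [A [B [C lit]]]]]]

21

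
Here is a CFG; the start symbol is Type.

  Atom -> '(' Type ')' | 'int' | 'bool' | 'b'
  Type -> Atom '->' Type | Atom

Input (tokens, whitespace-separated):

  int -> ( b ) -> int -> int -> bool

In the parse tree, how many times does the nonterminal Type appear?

[Type [Atom int] -> [Type [Atom ( [Type [Atom b]] )] -> [Type [Atom int] -> [Type [Atom int] -> [Type [Atom bool]]]]]]

6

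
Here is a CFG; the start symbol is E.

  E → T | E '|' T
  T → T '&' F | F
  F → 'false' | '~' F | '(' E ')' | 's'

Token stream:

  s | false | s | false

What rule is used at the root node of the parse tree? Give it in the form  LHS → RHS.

[E [E [E [E [T [F s]]] | [T [F false]]] | [T [F s]]] | [T [F false]]]

E → E '|' T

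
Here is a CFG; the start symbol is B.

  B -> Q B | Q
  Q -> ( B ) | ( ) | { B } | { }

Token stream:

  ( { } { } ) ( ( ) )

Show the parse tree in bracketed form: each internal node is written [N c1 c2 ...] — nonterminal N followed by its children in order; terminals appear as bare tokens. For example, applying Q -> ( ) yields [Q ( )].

B
Q B
( B ) B
( Q B ) B
( { } B ) B
( { } Q ) B
( { } { } ) B
( { } { } ) Q
( { } { } ) ( B )
( { } { } ) ( Q )
( { } { } ) ( ( ) )

[B [Q ( [B [Q { }] [B [Q { }]]] )] [B [Q ( [B [Q ( )]] )]]]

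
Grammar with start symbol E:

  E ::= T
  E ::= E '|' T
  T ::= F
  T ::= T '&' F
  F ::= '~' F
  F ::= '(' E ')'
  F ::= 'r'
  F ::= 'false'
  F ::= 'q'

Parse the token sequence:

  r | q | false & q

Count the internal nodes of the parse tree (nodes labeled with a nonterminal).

11

[E [E [E [T [F r]]] | [T [F q]]] | [T [T [F false]] & [F q]]]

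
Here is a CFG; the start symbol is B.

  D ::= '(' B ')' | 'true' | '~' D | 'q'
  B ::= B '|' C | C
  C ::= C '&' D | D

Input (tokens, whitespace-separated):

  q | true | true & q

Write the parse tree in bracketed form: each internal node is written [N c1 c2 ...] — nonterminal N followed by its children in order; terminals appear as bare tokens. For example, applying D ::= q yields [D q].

B
B | C
B | C | C
C | C | C
D | C | C
q | C | C
q | D | C
q | true | C
q | true | C & D
q | true | D & D
q | true | true & D
q | true | true & q

[B [B [B [C [D q]]] | [C [D true]]] | [C [C [D true]] & [D q]]]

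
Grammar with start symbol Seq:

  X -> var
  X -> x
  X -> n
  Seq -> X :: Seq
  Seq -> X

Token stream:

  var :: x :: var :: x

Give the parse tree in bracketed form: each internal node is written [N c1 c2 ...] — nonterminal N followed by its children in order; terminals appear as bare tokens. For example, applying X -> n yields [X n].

[Seq [X var] :: [Seq [X x] :: [Seq [X var] :: [Seq [X x]]]]]

Seq
X :: Seq
var :: Seq
var :: X :: Seq
var :: x :: Seq
var :: x :: X :: Seq
var :: x :: var :: Seq
var :: x :: var :: X
var :: x :: var :: x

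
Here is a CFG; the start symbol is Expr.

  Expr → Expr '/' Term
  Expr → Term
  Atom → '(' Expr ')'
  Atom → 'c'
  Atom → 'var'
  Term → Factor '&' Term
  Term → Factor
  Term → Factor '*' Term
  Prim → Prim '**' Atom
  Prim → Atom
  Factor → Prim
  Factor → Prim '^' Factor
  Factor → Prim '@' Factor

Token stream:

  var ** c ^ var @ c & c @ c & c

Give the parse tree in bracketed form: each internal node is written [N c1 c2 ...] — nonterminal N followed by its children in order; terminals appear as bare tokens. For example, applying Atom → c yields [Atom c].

[Expr [Term [Factor [Prim [Prim [Atom var]] ** [Atom c]] ^ [Factor [Prim [Atom var]] @ [Factor [Prim [Atom c]]]]] & [Term [Factor [Prim [Atom c]] @ [Factor [Prim [Atom c]]]] & [Term [Factor [Prim [Atom c]]]]]]]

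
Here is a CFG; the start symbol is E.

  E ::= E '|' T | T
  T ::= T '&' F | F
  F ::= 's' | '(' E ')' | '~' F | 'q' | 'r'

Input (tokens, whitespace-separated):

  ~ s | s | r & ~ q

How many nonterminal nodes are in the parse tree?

13

[E [E [E [T [F ~ [F s]]]] | [T [F s]]] | [T [T [F r]] & [F ~ [F q]]]]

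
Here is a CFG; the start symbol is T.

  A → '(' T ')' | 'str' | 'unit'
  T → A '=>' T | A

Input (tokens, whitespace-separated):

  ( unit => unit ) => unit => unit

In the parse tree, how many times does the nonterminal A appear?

5

[T [A ( [T [A unit] => [T [A unit]]] )] => [T [A unit] => [T [A unit]]]]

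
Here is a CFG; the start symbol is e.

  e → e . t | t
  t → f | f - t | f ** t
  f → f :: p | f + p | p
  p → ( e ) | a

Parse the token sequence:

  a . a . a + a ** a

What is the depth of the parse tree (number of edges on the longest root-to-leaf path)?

6

[e [e [e [t [f [p a]]]] . [t [f [p a]]]] . [t [f [f [p a]] + [p a]] ** [t [f [p a]]]]]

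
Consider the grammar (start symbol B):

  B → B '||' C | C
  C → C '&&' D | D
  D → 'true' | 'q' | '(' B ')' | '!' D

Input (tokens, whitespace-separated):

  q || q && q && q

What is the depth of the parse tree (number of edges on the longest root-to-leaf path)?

[B [B [C [D q]]] || [C [C [C [D q]] && [D q]] && [D q]]]

5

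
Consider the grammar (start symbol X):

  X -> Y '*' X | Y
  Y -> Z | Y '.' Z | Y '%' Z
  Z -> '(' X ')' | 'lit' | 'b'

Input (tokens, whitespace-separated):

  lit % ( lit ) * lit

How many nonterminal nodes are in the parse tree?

[X [Y [Y [Z lit]] % [Z ( [X [Y [Z lit]]] )]] * [X [Y [Z lit]]]]

11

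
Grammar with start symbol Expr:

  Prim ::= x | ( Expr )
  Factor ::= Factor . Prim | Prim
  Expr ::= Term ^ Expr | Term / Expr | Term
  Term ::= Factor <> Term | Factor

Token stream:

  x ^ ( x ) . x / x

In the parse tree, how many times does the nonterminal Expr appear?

[Expr [Term [Factor [Prim x]]] ^ [Expr [Term [Factor [Factor [Prim ( [Expr [Term [Factor [Prim x]]]] )]] . [Prim x]]] / [Expr [Term [Factor [Prim x]]]]]]

4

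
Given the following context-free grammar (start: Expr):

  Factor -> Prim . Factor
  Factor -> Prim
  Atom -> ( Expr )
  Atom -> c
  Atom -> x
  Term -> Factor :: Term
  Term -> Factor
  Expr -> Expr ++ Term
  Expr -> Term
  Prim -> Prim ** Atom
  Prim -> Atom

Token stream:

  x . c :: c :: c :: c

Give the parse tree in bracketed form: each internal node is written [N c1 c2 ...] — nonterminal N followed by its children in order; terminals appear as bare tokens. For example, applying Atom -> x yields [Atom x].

Expr
Term
Factor :: Term
Prim . Factor :: Term
Atom . Factor :: Term
x . Factor :: Term
x . Prim :: Term
x . Atom :: Term
x . c :: Term
x . c :: Factor :: Term
x . c :: Prim :: Term
x . c :: Atom :: Term
x . c :: c :: Term
x . c :: c :: Factor :: Term
x . c :: c :: Prim :: Term
x . c :: c :: Atom :: Term
x . c :: c :: c :: Term
x . c :: c :: c :: Factor
x . c :: c :: c :: Prim
x . c :: c :: c :: Atom
x . c :: c :: c :: c

[Expr [Term [Factor [Prim [Atom x]] . [Factor [Prim [Atom c]]]] :: [Term [Factor [Prim [Atom c]]] :: [Term [Factor [Prim [Atom c]]] :: [Term [Factor [Prim [Atom c]]]]]]]]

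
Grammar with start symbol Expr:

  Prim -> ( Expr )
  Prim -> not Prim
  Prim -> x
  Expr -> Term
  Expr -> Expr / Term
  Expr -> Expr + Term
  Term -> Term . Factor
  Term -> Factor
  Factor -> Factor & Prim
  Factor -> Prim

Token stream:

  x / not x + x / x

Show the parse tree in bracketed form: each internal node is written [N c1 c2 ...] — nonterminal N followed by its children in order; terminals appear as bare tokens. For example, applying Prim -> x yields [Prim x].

Expr
Expr / Term
Expr + Term / Term
Expr / Term + Term / Term
Term / Term + Term / Term
Factor / Term + Term / Term
Prim / Term + Term / Term
x / Term + Term / Term
x / Factor + Term / Term
x / Prim + Term / Term
x / not Prim + Term / Term
x / not x + Term / Term
x / not x + Factor / Term
x / not x + Prim / Term
x / not x + x / Term
x / not x + x / Factor
x / not x + x / Prim
x / not x + x / x

[Expr [Expr [Expr [Expr [Term [Factor [Prim x]]]] / [Term [Factor [Prim not [Prim x]]]]] + [Term [Factor [Prim x]]]] / [Term [Factor [Prim x]]]]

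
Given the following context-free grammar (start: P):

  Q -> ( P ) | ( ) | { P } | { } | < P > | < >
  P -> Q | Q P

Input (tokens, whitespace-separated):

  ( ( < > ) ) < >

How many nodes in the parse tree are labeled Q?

[P [Q ( [P [Q ( [P [Q < >]] )]] )] [P [Q < >]]]

4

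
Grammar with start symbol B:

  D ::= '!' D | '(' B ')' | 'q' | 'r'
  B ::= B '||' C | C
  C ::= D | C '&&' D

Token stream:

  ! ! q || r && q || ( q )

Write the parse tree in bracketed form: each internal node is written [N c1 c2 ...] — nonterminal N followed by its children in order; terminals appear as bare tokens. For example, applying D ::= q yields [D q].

[B [B [B [C [D ! [D ! [D q]]]]] || [C [C [D r]] && [D q]]] || [C [D ( [B [C [D q]]] )]]]

B
B || C
B || C || C
C || C || C
D || C || C
! D || C || C
! ! D || C || C
! ! q || C || C
! ! q || C && D || C
! ! q || D && D || C
! ! q || r && D || C
! ! q || r && q || C
! ! q || r && q || D
! ! q || r && q || ( B )
! ! q || r && q || ( C )
! ! q || r && q || ( D )
! ! q || r && q || ( q )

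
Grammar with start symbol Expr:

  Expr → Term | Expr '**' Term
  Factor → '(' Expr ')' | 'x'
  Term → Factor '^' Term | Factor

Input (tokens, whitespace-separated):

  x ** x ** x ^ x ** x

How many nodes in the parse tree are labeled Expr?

4

[Expr [Expr [Expr [Expr [Term [Factor x]]] ** [Term [Factor x]]] ** [Term [Factor x] ^ [Term [Factor x]]]] ** [Term [Factor x]]]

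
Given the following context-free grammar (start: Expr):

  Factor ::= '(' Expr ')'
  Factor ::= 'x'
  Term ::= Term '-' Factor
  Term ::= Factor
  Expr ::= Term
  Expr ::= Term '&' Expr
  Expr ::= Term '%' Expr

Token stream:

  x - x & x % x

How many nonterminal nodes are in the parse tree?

11

[Expr [Term [Term [Factor x]] - [Factor x]] & [Expr [Term [Factor x]] % [Expr [Term [Factor x]]]]]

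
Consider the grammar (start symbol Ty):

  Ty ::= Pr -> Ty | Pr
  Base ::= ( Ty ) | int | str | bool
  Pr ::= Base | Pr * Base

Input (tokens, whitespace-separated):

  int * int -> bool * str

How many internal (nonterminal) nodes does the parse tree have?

10

[Ty [Pr [Pr [Base int]] * [Base int]] -> [Ty [Pr [Pr [Base bool]] * [Base str]]]]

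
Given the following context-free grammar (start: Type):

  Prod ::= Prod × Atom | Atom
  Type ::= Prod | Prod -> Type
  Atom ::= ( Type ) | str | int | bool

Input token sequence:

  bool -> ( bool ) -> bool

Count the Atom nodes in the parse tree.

[Type [Prod [Atom bool]] -> [Type [Prod [Atom ( [Type [Prod [Atom bool]]] )]] -> [Type [Prod [Atom bool]]]]]

4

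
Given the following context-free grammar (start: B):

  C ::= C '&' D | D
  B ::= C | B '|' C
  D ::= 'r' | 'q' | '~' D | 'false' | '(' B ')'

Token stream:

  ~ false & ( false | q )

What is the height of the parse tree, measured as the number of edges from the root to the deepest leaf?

7

[B [C [C [D ~ [D false]]] & [D ( [B [B [C [D false]]] | [C [D q]]] )]]]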